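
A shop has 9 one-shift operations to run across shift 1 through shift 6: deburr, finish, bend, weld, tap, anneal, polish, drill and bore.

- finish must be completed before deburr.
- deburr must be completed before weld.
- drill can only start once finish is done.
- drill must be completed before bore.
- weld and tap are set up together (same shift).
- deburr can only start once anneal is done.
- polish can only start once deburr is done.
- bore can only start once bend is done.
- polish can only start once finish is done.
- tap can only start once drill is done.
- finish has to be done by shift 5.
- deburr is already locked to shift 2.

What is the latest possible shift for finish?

Finish's own window allows nothing later than shift 5; downstream work caps finish at shift 1.
finish at shift 1 is achievable: anneal in shift 1; weld in shift 3; finish in shift 1; deburr in shift 2; bore in shift 3; tap in shift 3; bend in shift 1; polish in shift 3; drill in shift 2.

shift 1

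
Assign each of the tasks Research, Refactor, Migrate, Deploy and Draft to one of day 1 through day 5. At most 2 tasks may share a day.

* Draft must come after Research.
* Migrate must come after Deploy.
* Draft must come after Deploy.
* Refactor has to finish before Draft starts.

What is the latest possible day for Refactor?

Downstream work caps Refactor at day 4.
Refactor at day 4 is achievable: Migrate -> day 2, Refactor -> day 4, Deploy -> day 1, Draft -> day 5, Research -> day 1.

day 4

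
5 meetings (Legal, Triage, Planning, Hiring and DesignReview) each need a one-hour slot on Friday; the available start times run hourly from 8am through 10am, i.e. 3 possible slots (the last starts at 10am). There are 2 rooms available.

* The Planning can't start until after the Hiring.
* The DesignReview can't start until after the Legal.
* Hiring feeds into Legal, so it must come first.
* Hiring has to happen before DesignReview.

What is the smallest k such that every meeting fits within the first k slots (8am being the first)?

3

The precedence chain requires at least 3 distinct slots.
With at most 2 per slot and 5 meetings, at least 3 slots are needed.
3 works (last occupied slot: 10am): for example Legal in 9am, DesignReview in 10am, Planning in 9am, Hiring in 8am, Triage in 8am.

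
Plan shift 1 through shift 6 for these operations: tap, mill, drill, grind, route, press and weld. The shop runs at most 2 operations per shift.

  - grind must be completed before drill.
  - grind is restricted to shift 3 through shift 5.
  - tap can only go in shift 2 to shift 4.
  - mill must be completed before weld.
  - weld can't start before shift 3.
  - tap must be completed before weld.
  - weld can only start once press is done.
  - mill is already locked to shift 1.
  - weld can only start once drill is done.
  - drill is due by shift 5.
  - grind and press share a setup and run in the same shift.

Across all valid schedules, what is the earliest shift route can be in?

route at shift 1 is achievable: grind in shift 3, press in shift 3, drill in shift 4, route in shift 1, tap in shift 2, mill in shift 1, weld in shift 5.

shift 1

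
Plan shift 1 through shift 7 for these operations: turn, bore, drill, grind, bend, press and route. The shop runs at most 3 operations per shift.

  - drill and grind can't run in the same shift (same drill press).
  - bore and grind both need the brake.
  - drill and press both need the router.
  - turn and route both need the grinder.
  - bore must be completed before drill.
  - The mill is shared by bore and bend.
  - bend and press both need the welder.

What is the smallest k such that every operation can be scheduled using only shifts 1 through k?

The precedence chain requires at least 2 distinct shifts.
With at most 3 per shift and 7 operations, at least 3 shifts are needed.
3 works (last occupied shift: shift 3): for example bore -> shift 1, grind -> shift 3, bend -> shift 2, press -> shift 1, drill -> shift 2, route -> shift 2, turn -> shift 1.

3 shifts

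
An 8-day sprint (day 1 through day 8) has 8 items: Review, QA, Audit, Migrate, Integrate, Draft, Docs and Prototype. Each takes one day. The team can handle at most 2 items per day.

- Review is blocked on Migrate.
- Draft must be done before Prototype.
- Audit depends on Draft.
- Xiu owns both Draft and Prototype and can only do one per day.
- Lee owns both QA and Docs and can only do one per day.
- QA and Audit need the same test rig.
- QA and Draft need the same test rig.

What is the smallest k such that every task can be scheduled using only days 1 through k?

4 days

The precedence chain requires at least 2 distinct days.
With at most 2 per day and 8 tasks, at least 4 days are needed.
4 works (last occupied day: day 4): for example Migrate -> day 1, Prototype -> day 3, Review -> day 2, Integrate -> day 4, QA -> day 3, Docs -> day 4, Audit -> day 2, Draft -> day 1.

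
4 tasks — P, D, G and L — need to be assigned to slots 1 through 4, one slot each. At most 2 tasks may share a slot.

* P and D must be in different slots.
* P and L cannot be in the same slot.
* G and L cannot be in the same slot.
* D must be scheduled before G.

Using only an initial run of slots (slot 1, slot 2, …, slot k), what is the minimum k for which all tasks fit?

2 slots

The precedence chain requires at least 2 distinct slots.
With at most 2 per slot and 4 tasks, at least 2 slots are needed.
2 works (last occupied slot: 2): for example L in 1, G in 2, P in 2, D in 1.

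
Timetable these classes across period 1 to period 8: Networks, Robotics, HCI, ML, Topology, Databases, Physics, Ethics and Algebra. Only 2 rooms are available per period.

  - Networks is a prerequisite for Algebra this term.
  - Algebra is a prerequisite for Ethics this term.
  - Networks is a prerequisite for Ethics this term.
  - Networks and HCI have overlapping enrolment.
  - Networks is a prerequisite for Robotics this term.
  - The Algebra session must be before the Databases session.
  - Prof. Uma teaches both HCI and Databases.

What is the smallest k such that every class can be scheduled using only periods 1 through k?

5

The precedence chain requires at least 3 distinct periods.
With at most 2 per period and 9 classes, at least 5 periods are needed.
5 works (last occupied period: period 5): for example Ethics -> period 3; Physics -> period 5; Topology -> period 4; ML -> period 1; HCI -> period 4; Databases -> period 3; Robotics -> period 2; Algebra -> period 2; Networks -> period 1.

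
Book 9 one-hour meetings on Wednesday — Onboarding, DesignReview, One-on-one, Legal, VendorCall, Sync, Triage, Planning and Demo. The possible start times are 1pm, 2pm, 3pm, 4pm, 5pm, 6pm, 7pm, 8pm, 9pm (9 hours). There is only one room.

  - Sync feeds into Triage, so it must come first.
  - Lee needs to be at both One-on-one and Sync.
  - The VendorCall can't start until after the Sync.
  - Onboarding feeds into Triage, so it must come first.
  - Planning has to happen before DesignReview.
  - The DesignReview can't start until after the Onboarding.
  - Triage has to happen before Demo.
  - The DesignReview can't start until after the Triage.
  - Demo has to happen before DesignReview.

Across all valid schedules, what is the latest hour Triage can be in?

Precedence pushes Triage to at least 2pm; downstream work caps Triage at 7pm.
Triage at 7pm is achievable: Planning -> 4pm; Triage -> 7pm; One-on-one -> 5pm; Legal -> 6pm; Demo -> 8pm; DesignReview -> 9pm; VendorCall -> 3pm; Sync -> 2pm; Onboarding -> 1pm.

7pm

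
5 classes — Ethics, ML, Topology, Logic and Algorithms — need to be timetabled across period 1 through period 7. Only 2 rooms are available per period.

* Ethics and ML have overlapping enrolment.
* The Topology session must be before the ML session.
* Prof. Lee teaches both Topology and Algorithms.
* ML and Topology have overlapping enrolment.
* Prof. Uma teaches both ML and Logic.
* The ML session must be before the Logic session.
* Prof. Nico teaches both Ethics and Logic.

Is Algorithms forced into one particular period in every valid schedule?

No

Algorithms can be period 1 (e.g. ML=period 3, Ethics=period 1, Logic=period 4, Topology=period 2, Algorithms=period 1) or period 2 (e.g. ML -> period 2, Algorithms -> period 2, Ethics -> period 1, Logic -> period 3, Topology -> period 1).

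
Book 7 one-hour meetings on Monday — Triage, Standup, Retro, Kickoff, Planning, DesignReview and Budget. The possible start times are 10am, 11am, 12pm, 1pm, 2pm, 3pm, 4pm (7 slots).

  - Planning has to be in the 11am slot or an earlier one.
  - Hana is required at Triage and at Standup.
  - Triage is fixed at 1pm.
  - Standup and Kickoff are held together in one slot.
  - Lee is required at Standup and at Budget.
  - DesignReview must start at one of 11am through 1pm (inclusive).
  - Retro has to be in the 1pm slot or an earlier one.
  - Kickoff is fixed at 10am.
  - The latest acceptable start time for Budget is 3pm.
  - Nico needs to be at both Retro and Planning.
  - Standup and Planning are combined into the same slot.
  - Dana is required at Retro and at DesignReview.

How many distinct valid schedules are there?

Splitting on Retro: it can be 11am (10), 12pm (10), 1pm (10). Listing each branch's schedules as (Triage, Standup, Kickoff, Planning, DesignReview, Budget):
Retro=11am: (1pm,10am,10am,10am,12pm,11am) (1pm,10am,10am,10am,12pm,12pm) (1pm,10am,10am,10am,12pm,1pm) (1pm,10am,10am,10am,12pm,2pm) (1pm,10am,10am,10am,12pm,3pm) (1pm,10am,10am,10am,1pm,11am) (1pm,10am,10am,10am,1pm,12pm) (1pm,10am,10am,10am,1pm,1pm) (1pm,10am,10am,10am,1pm,2pm) (1pm,10am,10am,10am,1pm,3pm) — 10.
Retro=12pm: (1pm,10am,10am,10am,11am,11am) (1pm,10am,10am,10am,11am,12pm) (1pm,10am,10am,10am,11am,1pm) (1pm,10am,10am,10am,11am,2pm) (1pm,10am,10am,10am,11am,3pm) (1pm,10am,10am,10am,1pm,11am) (1pm,10am,10am,10am,1pm,12pm) (1pm,10am,10am,10am,1pm,1pm) (1pm,10am,10am,10am,1pm,2pm) (1pm,10am,10am,10am,1pm,3pm) — 10.
Retro=1pm: (1pm,10am,10am,10am,11am,11am) (1pm,10am,10am,10am,11am,12pm) (1pm,10am,10am,10am,11am,1pm) (1pm,10am,10am,10am,11am,2pm) (1pm,10am,10am,10am,11am,3pm) (1pm,10am,10am,10am,12pm,11am) (1pm,10am,10am,10am,12pm,12pm) (1pm,10am,10am,10am,12pm,1pm) (1pm,10am,10am,10am,12pm,2pm) (1pm,10am,10am,10am,12pm,3pm) — 10.
Summing: 10 + 10 + 10 = 30.

30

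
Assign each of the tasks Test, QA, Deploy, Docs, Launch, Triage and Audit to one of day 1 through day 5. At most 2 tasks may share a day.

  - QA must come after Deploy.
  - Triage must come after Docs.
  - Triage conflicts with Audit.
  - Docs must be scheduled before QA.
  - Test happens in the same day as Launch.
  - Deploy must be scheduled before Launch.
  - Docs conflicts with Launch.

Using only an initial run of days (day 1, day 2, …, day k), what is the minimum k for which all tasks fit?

4 days

The precedence chain requires at least 2 distinct days.
With at most 2 per day and 7 tasks, at least 4 days are needed.
4 works (last occupied day: day 4): for example Docs in day 1; QA in day 2; Triage in day 2; Test in day 3; Deploy in day 1; Audit in day 4; Launch in day 3.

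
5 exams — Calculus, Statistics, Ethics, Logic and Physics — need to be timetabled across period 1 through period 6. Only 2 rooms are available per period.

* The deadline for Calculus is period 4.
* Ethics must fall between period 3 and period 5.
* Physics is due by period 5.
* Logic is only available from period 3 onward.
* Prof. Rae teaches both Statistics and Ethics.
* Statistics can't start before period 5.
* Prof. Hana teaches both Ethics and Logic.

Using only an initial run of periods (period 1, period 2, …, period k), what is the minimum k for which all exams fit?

5 periods

With at most 2 per period and 5 exams, at least 3 periods are needed.
Statistics can't be placed before period 5, so the schedule must run through at least period 5.
5 works (last occupied period: period 5): for example Logic=period 4, Ethics=period 3, Statistics=period 5, Calculus=period 1, Physics=period 1.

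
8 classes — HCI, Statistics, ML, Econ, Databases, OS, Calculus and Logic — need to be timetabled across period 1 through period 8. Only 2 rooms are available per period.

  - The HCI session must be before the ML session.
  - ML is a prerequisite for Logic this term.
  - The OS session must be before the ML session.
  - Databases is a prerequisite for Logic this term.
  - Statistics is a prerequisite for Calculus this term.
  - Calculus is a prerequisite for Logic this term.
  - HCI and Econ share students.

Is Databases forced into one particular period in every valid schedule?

Databases can be period 1 (e.g. Databases -> period 1, ML -> period 3, Logic -> period 4, HCI -> period 1, Statistics -> period 2, Econ -> period 4, OS -> period 2, Calculus -> period 3) or period 2 (e.g. Calculus in period 4; ML in period 2; Econ in period 3; HCI in period 1; Logic in period 5; OS in period 1; Databases in period 2; Statistics in period 3).

No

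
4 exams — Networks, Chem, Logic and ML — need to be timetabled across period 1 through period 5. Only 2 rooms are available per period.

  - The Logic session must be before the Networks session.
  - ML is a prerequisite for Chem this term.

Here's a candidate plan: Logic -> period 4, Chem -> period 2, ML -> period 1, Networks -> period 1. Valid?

No — it violates: The Logic session must be before the Networks session

ML is a prerequisite for Chem this term — holds.
The Logic session must be before the Networks session — violated.
Only 2 rooms are available per period — holds.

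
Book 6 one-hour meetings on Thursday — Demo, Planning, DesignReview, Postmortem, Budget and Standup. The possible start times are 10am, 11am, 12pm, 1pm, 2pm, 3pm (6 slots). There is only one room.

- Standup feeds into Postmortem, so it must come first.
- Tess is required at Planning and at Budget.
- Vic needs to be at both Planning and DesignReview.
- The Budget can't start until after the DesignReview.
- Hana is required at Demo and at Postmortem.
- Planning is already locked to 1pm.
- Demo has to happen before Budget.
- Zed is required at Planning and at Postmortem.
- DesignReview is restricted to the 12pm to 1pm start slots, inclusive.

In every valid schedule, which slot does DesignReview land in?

12pm

DesignReview's window is 12pm–1pm.
Planning is fixed at 1pm, and DesignReview can't share a slot with Planning.
So DesignReview must be 12pm.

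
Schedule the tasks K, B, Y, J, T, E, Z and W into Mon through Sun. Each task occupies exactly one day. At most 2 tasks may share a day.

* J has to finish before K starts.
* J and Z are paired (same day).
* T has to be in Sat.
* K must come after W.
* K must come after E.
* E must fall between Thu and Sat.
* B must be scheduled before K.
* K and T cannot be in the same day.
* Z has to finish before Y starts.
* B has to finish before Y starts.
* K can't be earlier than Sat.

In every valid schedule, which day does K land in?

Sun

K's window is Sat–Sun.
T is fixed at Sat, and K can't share a day with T.
So K must be Sun.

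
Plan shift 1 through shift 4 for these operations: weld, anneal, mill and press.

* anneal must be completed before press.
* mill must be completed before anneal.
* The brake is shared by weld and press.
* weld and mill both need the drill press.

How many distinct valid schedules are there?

Splitting on weld: it can be shift 1 (1), shift 2 (3), shift 3 (3), shift 4 (1). Listing each branch's schedules as (anneal, mill, press) by shift number:
weld=shift 1: (3,2,4) — 1.
weld=shift 2: (2,1,3) (2,1,4) (3,1,4) — 3.
weld=shift 3: (2,1,4) (3,1,4) (3,2,4) — 3.
weld=shift 4: (2,1,3) — 1.
Summing: 1 + 3 + 3 + 1 = 8.

8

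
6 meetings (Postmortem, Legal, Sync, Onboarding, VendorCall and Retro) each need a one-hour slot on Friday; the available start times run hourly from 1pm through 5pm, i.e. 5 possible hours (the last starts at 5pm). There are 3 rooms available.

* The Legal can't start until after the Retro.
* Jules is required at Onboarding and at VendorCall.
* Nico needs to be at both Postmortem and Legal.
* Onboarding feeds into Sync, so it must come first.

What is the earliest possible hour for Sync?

2pm

Precedence pushes Sync to at least 2pm.
Sync at 2pm is achievable: Legal -> 2pm, Retro -> 1pm, Onboarding -> 1pm, VendorCall -> 2pm, Sync -> 2pm, Postmortem -> 1pm.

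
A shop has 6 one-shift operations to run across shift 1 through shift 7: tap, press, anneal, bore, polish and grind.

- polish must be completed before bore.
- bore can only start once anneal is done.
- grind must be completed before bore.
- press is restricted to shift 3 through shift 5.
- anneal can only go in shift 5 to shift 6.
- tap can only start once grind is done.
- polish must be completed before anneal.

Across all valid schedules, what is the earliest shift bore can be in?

shift 6

Precedence pushes bore to at least shift 6.
bore at shift 6 is achievable: bore=shift 6, polish=shift 1, press=shift 3, grind=shift 1, tap=shift 2, anneal=shift 5.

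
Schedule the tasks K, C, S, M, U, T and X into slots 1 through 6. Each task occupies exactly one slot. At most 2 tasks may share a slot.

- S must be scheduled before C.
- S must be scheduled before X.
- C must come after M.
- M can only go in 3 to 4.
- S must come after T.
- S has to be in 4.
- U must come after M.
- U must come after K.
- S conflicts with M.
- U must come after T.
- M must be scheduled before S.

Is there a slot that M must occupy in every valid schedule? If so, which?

M's window is 3–4.
S is fixed at 4, and M can't share a slot with S.
So M must be 3.

3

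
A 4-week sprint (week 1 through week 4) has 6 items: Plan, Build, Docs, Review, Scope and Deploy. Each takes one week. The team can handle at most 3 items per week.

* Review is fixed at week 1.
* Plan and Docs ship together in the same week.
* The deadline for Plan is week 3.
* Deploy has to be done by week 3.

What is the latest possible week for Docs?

week 3

Docs must be in the same week as Plan, which can't be after week 3, so Docs is at most week 3.
Docs at week 3 is achievable: Deploy=week 1; Plan=week 3; Review=week 1; Scope=week 2; Docs=week 3; Build=week 1.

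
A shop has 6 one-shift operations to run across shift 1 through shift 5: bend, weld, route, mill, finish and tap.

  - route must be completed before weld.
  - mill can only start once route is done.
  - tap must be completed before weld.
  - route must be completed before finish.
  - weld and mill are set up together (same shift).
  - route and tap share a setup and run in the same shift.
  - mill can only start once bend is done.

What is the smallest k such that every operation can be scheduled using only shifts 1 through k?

The precedence chain requires at least 2 distinct shifts.
2 works (last occupied shift: shift 2): for example bend=shift 1; finish=shift 2; mill=shift 2; tap=shift 1; weld=shift 2; route=shift 1.

2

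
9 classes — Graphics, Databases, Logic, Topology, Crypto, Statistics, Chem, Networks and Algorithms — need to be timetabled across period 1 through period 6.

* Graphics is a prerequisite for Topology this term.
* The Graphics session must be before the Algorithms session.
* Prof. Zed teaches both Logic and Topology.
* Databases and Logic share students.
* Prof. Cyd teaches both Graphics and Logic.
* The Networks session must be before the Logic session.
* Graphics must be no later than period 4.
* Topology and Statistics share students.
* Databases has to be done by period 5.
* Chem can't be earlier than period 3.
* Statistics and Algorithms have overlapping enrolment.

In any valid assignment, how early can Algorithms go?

period 2

Precedence pushes Algorithms to at least period 2.
Algorithms at period 2 is achievable: Chem -> period 3; Networks -> period 1; Crypto -> period 1; Logic -> period 2; Databases -> period 1; Statistics -> period 1; Graphics -> period 1; Topology -> period 3; Algorithms -> period 2.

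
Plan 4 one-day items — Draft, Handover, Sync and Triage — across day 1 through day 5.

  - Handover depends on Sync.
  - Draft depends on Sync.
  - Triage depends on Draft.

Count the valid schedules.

Splitting on Draft: it can be day 2 (12), day 3 (14), day 4 (9). Listing each branch's schedules as (Handover, Sync, Triage) by day number:
Draft=day 2: (2,1,3) (2,1,4) (2,1,5) (3,1,3) (3,1,4) (3,1,5) (4,1,3) (4,1,4) (4,1,5) (5,1,3) (5,1,4) (5,1,5) — 12.
Draft=day 3: (2,1,4) (2,1,5) (3,1,4) (3,1,5) (3,2,4) (3,2,5) (4,1,4) (4,1,5) (4,2,4) (4,2,5) (5,1,4) (5,1,5) (5,2,4) (5,2,5) — 14.
Draft=day 4: (2,1,5) (3,1,5) (3,2,5) (4,1,5) (4,2,5) (4,3,5) (5,1,5) (5,2,5) (5,3,5) — 9.
Summing: 12 + 14 + 9 = 35.

35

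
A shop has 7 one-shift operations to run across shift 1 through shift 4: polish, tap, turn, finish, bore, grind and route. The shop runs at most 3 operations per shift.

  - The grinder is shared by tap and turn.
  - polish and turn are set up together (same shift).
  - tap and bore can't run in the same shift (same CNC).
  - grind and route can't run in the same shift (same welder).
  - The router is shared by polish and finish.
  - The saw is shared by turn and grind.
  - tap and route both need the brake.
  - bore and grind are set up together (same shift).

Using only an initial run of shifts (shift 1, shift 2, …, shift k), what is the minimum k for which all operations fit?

With at most 3 per shift and 7 operations, at least 3 shifts are needed.
3 works (last occupied shift: shift 3): for example turn in shift 1, polish in shift 1, grind in shift 3, tap in shift 2, finish in shift 2, route in shift 1, bore in shift 3.

3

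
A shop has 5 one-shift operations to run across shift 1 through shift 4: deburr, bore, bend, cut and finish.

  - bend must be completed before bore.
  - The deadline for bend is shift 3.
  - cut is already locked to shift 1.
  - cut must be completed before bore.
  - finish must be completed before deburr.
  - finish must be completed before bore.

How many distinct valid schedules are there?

31

Splitting on deburr: it can be shift 2 (6), shift 3 (11), shift 4 (14). Listing each branch's schedules as (bore, bend, cut, finish) by shift number:
deburr=shift 2: (2,1,1,1) (3,1,1,1) (3,2,1,1) (4,1,1,1) (4,2,1,1) (4,3,1,1) — 6.
deburr=shift 3: (2,1,1,1) (3,1,1,1) (3,1,1,2) (3,2,1,1) (3,2,1,2) (4,1,1,1) (4,1,1,2) (4,2,1,1) (4,2,1,2) (4,3,1,1) (4,3,1,2) — 11.
deburr=shift 4: (2,1,1,1) (3,1,1,1) (3,1,1,2) (3,2,1,1) (3,2,1,2) (4,1,1,1) (4,1,1,2) (4,1,1,3) (4,2,1,1) (4,2,1,2) (4,2,1,3) (4,3,1,1) (4,3,1,2) (4,3,1,3) — 14.
Summing: 6 + 11 + 14 = 31.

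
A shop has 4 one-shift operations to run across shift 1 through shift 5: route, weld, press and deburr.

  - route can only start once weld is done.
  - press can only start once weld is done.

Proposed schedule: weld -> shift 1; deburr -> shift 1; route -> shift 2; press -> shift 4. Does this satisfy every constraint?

Yes

press can only start once weld is done — holds.
route can only start once weld is done — holds.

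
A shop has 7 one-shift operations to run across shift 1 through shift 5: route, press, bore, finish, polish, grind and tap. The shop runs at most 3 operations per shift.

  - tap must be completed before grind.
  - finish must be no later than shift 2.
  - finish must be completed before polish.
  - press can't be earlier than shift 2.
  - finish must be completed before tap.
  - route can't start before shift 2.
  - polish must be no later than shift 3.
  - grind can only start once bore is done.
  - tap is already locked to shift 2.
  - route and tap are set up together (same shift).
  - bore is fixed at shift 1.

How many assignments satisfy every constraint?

21

Splitting on press: it can be shift 2 (3), shift 3 (6), shift 4 (6), shift 5 (6). Listing each branch's schedules as (route, bore, finish, polish, grind, tap) by shift number:
press=shift 2: (2,1,1,3,3,2) (2,1,1,3,4,2) (2,1,1,3,5,2) — 3.
press=shift 3: (2,1,1,2,3,2) (2,1,1,2,4,2) (2,1,1,2,5,2) (2,1,1,3,3,2) (2,1,1,3,4,2) (2,1,1,3,5,2) — 6.
press=shift 4: (2,1,1,2,3,2) (2,1,1,2,4,2) (2,1,1,2,5,2) (2,1,1,3,3,2) (2,1,1,3,4,2) (2,1,1,3,5,2) — 6.
press=shift 5: (2,1,1,2,3,2) (2,1,1,2,4,2) (2,1,1,2,5,2) (2,1,1,3,3,2) (2,1,1,3,4,2) (2,1,1,3,5,2) — 6.
Summing: 3 + 6 + 6 + 6 = 21.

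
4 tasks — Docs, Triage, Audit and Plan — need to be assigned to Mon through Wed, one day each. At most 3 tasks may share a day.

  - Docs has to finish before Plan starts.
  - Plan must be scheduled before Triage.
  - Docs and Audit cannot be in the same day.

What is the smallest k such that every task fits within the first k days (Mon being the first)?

3

The precedence chain requires at least 3 distinct days.
With at most 3 per day and 4 tasks, at least 2 days are needed.
3 works (last occupied day: Wed): for example Plan in Tue; Docs in Mon; Audit in Tue; Triage in Wed.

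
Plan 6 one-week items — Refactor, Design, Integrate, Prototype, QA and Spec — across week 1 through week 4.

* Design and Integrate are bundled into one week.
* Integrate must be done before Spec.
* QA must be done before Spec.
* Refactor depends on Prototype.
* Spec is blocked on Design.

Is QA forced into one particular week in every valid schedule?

QA can be week 1 (e.g. Prototype=week 1; Refactor=week 2; Design=week 1; Spec=week 2; QA=week 1; Integrate=week 1) or week 2 (e.g. Design in week 1, Refactor in week 2, Integrate in week 1, Prototype in week 1, QA in week 2, Spec in week 3).

No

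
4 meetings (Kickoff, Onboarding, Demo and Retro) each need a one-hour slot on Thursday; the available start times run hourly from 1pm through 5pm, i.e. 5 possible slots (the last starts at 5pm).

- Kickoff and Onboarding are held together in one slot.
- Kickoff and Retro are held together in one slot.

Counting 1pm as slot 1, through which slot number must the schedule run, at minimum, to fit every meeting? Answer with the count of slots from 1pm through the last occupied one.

1 works (last occupied slot: 1pm): for example Onboarding=1pm, Kickoff=1pm, Retro=1pm, Demo=1pm.

1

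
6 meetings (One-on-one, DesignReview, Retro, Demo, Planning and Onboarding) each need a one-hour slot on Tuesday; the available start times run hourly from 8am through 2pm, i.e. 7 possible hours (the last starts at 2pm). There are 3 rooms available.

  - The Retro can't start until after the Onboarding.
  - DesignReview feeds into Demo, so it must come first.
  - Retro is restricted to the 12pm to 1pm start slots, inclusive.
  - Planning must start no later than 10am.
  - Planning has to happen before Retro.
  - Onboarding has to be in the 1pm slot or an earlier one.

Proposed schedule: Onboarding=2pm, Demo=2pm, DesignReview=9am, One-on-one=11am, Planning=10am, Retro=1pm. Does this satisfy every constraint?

No. Onboarding has to be in the 1pm slot or an earlier one is not satisfied.

Planning must start no later than 10am — holds.
Retro is restricted to the 12pm to 1pm start slots, inclusive — holds.
Planning has to happen before Retro — holds.
Onboarding has to be in the 1pm slot or an earlier one — violated.
There are 3 rooms available — holds.
DesignReview feeds into Demo, so it must come first — holds.
The Retro can't start until after the Onboarding — violated.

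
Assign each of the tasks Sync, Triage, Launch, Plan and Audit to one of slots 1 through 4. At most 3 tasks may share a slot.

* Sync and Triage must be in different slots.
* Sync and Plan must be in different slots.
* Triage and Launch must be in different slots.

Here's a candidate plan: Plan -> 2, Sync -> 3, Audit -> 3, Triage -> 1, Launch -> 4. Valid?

Yes, all constraints hold

At most 3 tasks may share a slot — holds.
Triage and Launch must be in different slots — holds.
Sync and Triage must be in different slots — holds.
Sync and Plan must be in different slots — holds.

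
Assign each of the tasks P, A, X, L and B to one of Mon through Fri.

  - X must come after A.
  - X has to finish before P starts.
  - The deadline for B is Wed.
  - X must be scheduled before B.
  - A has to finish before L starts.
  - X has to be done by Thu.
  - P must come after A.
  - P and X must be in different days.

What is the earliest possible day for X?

Tue

Precedence pushes X to at least Tue; X's own window allows nothing later than Thu; downstream work caps X at Tue.
X at Tue is achievable: B=Wed; P=Wed; L=Tue; X=Tue; A=Mon.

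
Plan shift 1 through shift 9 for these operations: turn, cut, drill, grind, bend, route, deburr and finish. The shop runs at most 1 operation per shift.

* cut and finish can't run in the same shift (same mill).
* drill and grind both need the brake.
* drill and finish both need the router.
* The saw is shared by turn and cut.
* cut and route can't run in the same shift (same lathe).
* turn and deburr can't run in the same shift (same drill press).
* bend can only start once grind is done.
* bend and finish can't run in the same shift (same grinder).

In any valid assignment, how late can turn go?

turn at shift 9 is achievable: drill -> shift 4, deburr -> shift 6, grind -> shift 1, bend -> shift 2, turn -> shift 9, finish -> shift 7, route -> shift 5, cut -> shift 3.

shift 9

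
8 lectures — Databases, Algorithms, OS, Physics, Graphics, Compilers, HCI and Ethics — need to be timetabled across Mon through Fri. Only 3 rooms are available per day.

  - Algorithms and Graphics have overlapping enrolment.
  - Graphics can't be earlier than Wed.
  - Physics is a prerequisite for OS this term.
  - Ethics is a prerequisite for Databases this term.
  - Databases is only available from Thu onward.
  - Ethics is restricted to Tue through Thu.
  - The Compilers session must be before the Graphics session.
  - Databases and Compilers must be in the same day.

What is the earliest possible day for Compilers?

Thu

Compilers must be in the same day as Databases, which can't be before Thu, so Compilers is at least Thu; downstream work caps Compilers at Thu.
Compilers at Thu is achievable: HCI=Mon, Databases=Thu, Graphics=Fri, Physics=Mon, Compilers=Thu, Algorithms=Mon, Ethics=Tue, OS=Tue.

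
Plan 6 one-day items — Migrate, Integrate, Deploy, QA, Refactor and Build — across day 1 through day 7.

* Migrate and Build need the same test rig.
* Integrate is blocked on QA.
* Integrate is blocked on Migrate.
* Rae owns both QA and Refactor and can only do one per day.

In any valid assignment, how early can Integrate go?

Precedence pushes Integrate to at least day 2.
Integrate at day 2 is achievable: QA in day 1; Deploy in day 1; Migrate in day 1; Integrate in day 2; Build in day 2; Refactor in day 2.

day 2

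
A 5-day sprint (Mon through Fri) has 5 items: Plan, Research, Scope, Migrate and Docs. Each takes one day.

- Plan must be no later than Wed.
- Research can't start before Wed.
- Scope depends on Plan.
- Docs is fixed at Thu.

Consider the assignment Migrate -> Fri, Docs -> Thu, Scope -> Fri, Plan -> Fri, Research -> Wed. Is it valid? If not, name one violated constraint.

Invalid. Plan must be no later than Wed.

Scope depends on Plan — violated.
Plan must be no later than Wed — violated.
Research can't start before Wed — holds.
Docs is fixed at Thu — holds.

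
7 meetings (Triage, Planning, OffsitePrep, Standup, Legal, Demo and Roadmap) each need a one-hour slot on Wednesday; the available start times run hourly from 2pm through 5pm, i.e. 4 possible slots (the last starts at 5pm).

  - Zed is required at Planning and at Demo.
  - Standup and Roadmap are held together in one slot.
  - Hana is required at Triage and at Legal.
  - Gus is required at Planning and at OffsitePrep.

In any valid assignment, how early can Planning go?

2pm

Planning at 2pm is achievable: Planning=2pm, Legal=3pm, OffsitePrep=3pm, Triage=2pm, Roadmap=2pm, Demo=3pm, Standup=2pm.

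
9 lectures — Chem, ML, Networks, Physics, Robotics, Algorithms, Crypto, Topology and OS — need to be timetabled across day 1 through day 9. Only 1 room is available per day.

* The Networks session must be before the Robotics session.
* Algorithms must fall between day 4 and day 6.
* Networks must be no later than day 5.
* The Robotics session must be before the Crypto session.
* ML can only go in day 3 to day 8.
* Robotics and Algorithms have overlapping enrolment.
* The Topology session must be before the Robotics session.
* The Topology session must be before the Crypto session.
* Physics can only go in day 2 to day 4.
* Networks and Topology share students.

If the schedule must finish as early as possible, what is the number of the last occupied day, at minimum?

The precedence chain requires at least 3 distinct days.
With at most 1 per day and 9 lectures, at least 9 days are needed.
Algorithms can't be placed before day 4, so the schedule must run through at least day 4.
9 works (last occupied day: day 9): for example Crypto in day 7, Networks in day 1, ML in day 3, Physics in day 2, OS in day 9, Chem in day 8, Topology in day 5, Algorithms in day 4, Robotics in day 6.

9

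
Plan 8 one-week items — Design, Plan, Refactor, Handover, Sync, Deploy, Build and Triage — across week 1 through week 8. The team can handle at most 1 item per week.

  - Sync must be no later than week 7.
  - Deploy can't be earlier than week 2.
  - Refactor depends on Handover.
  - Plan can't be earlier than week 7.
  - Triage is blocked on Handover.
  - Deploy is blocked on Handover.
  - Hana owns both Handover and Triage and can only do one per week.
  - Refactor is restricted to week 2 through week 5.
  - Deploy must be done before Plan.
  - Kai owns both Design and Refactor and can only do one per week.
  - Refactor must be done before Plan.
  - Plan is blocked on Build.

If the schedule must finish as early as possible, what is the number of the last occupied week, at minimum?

The precedence chain requires at least 3 distinct weeks.
With at most 1 per week and 8 work items, at least 8 weeks are needed.
Plan can't be placed before week 7, so the schedule must run through at least week 7.
8 works (last occupied week: week 8): for example Refactor -> week 2, Triage -> week 6, Plan -> week 7, Sync -> week 4, Build -> week 5, Design -> week 8, Handover -> week 1, Deploy -> week 3.

week 8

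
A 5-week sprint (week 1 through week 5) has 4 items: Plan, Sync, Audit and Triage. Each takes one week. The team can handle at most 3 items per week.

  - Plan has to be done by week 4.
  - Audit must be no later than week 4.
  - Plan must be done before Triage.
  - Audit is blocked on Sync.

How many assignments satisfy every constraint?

60

Splitting on Plan: it can be week 1 (24), week 2 (18), week 3 (12), week 4 (6). Listing each branch's schedules as (Sync, Audit, Triage) by week number:
Plan=week 1: (1,2,2) (1,2,3) (1,2,4) (1,2,5) (1,3,2) (1,3,3) (1,3,4) (1,3,5) (1,4,2) (1,4,3) (1,4,4) (1,4,5) (2,3,2) (2,3,3) (2,3,4) (2,3,5) (2,4,2) (2,4,3) (2,4,4) (2,4,5) (3,4,2) (3,4,3) (3,4,4) (3,4,5) — 24.
Plan=week 2: (1,2,3) (1,2,4) (1,2,5) (1,3,3) (1,3,4) (1,3,5) (1,4,3) (1,4,4) (1,4,5) (2,3,3) (2,3,4) (2,3,5) (2,4,3) (2,4,4) (2,4,5) (3,4,3) (3,4,4) (3,4,5) — 18.
Plan=week 3: (1,2,4) (1,2,5) (1,3,4) (1,3,5) (1,4,4) (1,4,5) (2,3,4) (2,3,5) (2,4,4) (2,4,5) (3,4,4) (3,4,5) — 12.
Plan=week 4: (1,2,5) (1,3,5) (1,4,5) (2,3,5) (2,4,5) (3,4,5) — 6.
Summing: 24 + 18 + 12 + 6 = 60.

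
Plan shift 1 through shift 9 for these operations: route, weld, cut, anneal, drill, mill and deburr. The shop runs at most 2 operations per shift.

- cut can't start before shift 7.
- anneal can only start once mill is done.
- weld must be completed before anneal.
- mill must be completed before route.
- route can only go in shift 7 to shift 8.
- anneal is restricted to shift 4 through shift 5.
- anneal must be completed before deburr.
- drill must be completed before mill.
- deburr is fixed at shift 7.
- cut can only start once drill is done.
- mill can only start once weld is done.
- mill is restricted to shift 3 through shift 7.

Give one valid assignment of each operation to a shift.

weld -> shift 1, anneal -> shift 4, mill -> shift 3, cut -> shift 8, route -> shift 7, drill -> shift 1, deburr -> shift 7

Checking: weld(shift 1) before anneal(shift 4); mill(shift 3) before anneal(shift 4); weld(shift 1) before mill(shift 3); drill(shift 1) before mill(shift 3); drill(shift 1) before cut(shift 8); anneal(shift 4) before deburr(shift 7); mill(shift 3) before route(shift 7); cut=shift 8 in [shift 7,shift 9]; deburr=shift 7 in [shift 7,shift 7]; route=shift 7 in [shift 7,shift 8]; anneal=shift 4 in [shift 4,shift 5]; mill=shift 3 in [shift 3,shift 7]; max 2 per shift (cap 2).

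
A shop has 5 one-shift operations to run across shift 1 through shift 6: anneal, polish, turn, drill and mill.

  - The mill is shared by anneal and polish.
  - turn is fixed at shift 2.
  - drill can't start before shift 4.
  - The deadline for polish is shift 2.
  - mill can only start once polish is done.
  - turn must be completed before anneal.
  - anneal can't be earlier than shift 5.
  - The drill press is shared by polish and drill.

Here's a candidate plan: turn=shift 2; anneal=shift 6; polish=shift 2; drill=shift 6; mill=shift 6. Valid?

drill can't start before shift 4 — holds.
The mill is shared by anneal and polish — holds.
The deadline for polish is shift 2 — holds.
anneal can't be earlier than shift 5 — holds.
turn must be completed before anneal — holds.
The drill press is shared by polish and drill — holds.
turn is fixed at shift 2 — holds.
mill can only start once polish is done — holds.

Yes, all constraints hold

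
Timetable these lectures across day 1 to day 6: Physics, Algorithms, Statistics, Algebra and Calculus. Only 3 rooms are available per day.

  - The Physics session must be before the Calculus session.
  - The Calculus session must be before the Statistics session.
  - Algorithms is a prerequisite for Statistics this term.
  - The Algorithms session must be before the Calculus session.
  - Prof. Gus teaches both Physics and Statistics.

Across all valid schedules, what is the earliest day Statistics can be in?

day 3

Precedence pushes Statistics to at least day 3.
Statistics at day 3 is achievable: Algebra=day 1, Algorithms=day 1, Physics=day 1, Calculus=day 2, Statistics=day 3.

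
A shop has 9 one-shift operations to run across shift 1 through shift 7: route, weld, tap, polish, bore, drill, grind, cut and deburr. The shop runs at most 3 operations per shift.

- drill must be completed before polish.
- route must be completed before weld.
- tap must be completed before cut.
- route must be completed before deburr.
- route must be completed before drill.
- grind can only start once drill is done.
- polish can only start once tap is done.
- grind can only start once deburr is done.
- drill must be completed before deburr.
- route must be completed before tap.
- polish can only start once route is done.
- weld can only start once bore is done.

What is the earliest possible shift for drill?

shift 2

Precedence pushes drill to at least shift 2; downstream work caps drill at shift 5.
drill at shift 2 is achievable: polish=shift 3, weld=shift 2, deburr=shift 3, route=shift 1, tap=shift 2, bore=shift 1, cut=shift 3, drill=shift 2, grind=shift 4.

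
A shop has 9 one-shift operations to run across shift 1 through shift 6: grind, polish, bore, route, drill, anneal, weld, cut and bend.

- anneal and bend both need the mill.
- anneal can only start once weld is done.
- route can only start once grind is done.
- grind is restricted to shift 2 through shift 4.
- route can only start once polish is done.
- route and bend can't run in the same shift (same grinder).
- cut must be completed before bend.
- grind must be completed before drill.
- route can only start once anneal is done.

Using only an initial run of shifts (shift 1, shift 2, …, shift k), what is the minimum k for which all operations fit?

4

The precedence chain requires at least 3 distinct shifts.
Could 3 shifts be enough, i.e. nothing placed later than shift 3? No: grind's window within 3 shifts is {shift 2, shift 3}; bend must come after cut (at shift 1 or later) → {shift 2, shift 3}; anneal must come after weld (at shift 1 or later) → {shift 2, shift 3}; route must come after grind (at shift 2 or later) → {shift 3}; anneal must come before route (at shift 3 or earlier) → {shift 2}; bend can't share with anneal (shift 2) → {shift 3}; bend can't share with route (shift 3) → nothing is left.
So 3 shifts is not enough.
4 works (last occupied shift: shift 4): for example route -> shift 3, anneal -> shift 2, polish -> shift 1, drill -> shift 3, bend -> shift 4, bore -> shift 1, weld -> shift 1, cut -> shift 1, grind -> shift 2.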